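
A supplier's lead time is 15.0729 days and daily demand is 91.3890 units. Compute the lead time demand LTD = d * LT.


LTD = 91.3890 * 15.0729 = 1377.4973

1377.4973 units


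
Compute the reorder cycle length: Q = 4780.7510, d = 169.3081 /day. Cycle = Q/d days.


Cycle = 4780.7510 / 169.3081 = 28.2370

28.2370 days


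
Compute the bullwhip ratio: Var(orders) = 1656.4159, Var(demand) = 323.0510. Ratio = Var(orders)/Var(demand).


BW = 1656.4159 / 323.0510 = 5.1274

5.1274


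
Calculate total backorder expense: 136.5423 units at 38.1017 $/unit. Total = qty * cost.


Total = 136.5423 * 38.1017 = 5202.4938

5202.4938 $


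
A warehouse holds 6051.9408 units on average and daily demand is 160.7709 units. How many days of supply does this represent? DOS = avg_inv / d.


DOS = 6051.9408 / 160.7709 = 37.6433

37.6433 days


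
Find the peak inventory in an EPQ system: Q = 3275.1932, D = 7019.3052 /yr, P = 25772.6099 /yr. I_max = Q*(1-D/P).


D/P = 0.2724
1 - D/P = 0.7276
I_max = 3275.1932 * 0.7276 = 2383.1772

2383.1772 units


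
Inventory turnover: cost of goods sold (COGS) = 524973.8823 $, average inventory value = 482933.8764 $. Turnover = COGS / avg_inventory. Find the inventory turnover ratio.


Turnover = 524973.8823 / 482933.8764 = 1.0871

1.0871


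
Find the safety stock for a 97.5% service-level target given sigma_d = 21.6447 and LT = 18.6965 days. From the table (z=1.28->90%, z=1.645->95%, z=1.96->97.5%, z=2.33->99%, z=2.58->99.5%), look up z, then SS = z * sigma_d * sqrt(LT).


From the table, SL = 97.5% corresponds to z = 1.96
sqrt(LT) = sqrt(18.6965) = 4.3239
SS = 1.96 * 21.6447 * 4.3239 = 183.4374

183.4374 units


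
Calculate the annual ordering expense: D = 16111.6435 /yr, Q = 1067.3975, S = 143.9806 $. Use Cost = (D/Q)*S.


Number of orders = D/Q = 15.0943
Cost = 15.0943 * 143.9806 = 2173.2898

2173.2898 $/yr


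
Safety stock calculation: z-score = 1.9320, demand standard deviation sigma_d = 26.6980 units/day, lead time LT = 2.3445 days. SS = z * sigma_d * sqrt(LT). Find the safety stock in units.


sqrt(LT) = sqrt(2.3445) = 1.5312
SS = 1.9320 * 26.6980 * 1.5312 = 78.9789

78.9789 units


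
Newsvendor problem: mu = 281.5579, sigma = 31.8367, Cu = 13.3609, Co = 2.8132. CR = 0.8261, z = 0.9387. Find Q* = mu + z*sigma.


CR = Cu/(Cu+Co) = 13.3609/(13.3609+2.8132) = 0.8261
z = 0.9387
Q* = 281.5579 + 0.9387 * 31.8367 = 311.4430

311.4430 units


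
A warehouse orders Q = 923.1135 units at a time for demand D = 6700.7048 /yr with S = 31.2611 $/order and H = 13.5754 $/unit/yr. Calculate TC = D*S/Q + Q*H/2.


Ordering cost = D*S/Q = 226.9184
Holding cost = Q*H/2 = 6265.8175
TC = 226.9184 + 6265.8175 = 6492.7359

6492.7359 $/yr


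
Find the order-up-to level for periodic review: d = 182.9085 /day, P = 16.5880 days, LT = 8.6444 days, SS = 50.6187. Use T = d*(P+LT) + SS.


P + LT = 25.2324
d*(P+LT) = 182.9085 * 25.2324 = 4615.2204
T = 4615.2204 + 50.6187 = 4665.8391

4665.8391 units


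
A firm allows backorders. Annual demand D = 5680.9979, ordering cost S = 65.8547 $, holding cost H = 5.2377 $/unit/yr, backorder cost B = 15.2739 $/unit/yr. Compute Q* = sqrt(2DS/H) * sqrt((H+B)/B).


sqrt(2DS/H) = 377.9640
sqrt((H+B)/B) = 1.1588
Q* = 377.9640 * 1.1588 = 438.0011

438.0011 units


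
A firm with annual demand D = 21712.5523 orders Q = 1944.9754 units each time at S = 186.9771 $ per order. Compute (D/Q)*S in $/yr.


Number of orders = D/Q = 11.1634
Cost = 11.1634 * 186.9771 = 2087.3015

2087.3015 $/yr


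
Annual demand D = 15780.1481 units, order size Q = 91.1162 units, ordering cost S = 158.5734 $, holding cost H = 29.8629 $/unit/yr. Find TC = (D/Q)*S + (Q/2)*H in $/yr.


Ordering cost = D*S/Q = 27462.8632
Holding cost = Q*H/2 = 1360.4970
TC = 27462.8632 + 1360.4970 = 28823.3602

28823.3602 $/yr


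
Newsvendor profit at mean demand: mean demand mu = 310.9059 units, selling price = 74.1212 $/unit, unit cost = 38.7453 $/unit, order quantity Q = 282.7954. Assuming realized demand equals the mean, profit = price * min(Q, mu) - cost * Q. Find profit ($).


Sales at mu = min(282.7954, 310.9059) = 282.7954
Revenue = 74.1212 * 282.7954 = 20961.1344
Total cost = 38.7453 * 282.7954 = 10956.9926
Profit = 20961.1344 - 10956.9926 = 10004.1418

10004.1418 $


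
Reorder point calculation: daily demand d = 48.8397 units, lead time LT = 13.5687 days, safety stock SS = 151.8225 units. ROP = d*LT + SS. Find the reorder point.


d*LT = 48.8397 * 13.5687 = 662.6912
ROP = 662.6912 + 151.8225 = 814.5137

814.5137 units


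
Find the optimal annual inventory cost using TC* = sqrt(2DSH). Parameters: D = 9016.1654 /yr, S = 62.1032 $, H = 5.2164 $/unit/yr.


2*D*S*H = 5841666.1132
TC* = sqrt(5841666.1132) = 2416.9539

2416.9539 $/yr


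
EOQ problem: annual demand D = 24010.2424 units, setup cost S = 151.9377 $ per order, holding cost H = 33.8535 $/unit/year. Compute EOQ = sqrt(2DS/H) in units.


2*D*S = 2 * 24010.2424 * 151.9377 = 7296122.0134
2*D*S/H = 215520.4636
EOQ = sqrt(215520.4636) = 464.2418

464.2418 units


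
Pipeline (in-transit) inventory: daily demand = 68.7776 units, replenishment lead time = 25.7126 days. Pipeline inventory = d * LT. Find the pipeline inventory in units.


Pipeline = 68.7776 * 25.7126 = 1768.4509

1768.4509 units


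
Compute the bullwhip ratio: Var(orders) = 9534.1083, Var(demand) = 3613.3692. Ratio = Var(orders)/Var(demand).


BW = 9534.1083 / 3613.3692 = 2.6386

2.6386


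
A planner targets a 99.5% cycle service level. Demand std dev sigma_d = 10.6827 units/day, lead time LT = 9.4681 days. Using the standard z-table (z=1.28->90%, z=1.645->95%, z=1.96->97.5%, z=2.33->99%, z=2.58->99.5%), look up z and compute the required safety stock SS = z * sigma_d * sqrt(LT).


From the table, SL = 99.5% corresponds to z = 2.58
sqrt(LT) = sqrt(9.4681) = 3.0770
SS = 2.58 * 10.6827 * 3.0770 = 84.8071

84.8071 units


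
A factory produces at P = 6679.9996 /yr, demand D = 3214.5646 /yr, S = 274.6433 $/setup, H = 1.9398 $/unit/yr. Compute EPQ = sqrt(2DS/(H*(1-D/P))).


1 - D/P = 1 - 0.4812 = 0.5188
H*(1-D/P) = 1.0063
2DS = 1765717.2596
EPQ = sqrt(1754619.2363) = 1324.6204

1324.6204 units


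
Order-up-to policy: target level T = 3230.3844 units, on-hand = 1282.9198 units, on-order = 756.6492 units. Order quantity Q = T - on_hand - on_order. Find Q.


Inventory position = OH + OO = 1282.9198 + 756.6492 = 2039.5690
Q = 3230.3844 - 2039.5690 = 1190.8154

1190.8154 units


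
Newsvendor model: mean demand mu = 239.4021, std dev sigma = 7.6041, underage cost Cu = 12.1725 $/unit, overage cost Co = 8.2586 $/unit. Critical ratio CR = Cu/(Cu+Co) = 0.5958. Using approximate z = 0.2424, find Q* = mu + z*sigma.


CR = Cu/(Cu+Co) = 12.1725/(12.1725+8.2586) = 0.5958
z = 0.2424
Q* = 239.4021 + 0.2424 * 7.6041 = 241.2453

241.2453 units


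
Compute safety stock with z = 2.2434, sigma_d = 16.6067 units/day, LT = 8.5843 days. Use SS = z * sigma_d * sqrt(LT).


sqrt(LT) = sqrt(8.5843) = 2.9299
SS = 2.2434 * 16.6067 * 2.9299 = 109.1547

109.1547 units


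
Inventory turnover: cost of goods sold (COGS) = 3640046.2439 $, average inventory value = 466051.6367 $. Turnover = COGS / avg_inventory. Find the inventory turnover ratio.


Turnover = 3640046.2439 / 466051.6367 = 7.8104

7.8104


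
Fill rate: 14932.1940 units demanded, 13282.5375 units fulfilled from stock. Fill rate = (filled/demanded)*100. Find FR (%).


FR = 13282.5375 / 14932.1940 * 100 = 88.9524

88.9524%


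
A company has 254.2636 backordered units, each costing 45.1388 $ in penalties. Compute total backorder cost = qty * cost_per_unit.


Total = 254.2636 * 45.1388 = 11477.1538

11477.1538 $


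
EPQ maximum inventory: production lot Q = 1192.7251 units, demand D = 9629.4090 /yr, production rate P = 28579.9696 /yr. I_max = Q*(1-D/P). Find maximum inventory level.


D/P = 0.3369
1 - D/P = 0.6631
I_max = 1192.7251 * 0.6631 = 790.8619

790.8619 units


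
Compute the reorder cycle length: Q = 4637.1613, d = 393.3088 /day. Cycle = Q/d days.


Cycle = 4637.1613 / 393.3088 = 11.7901

11.7901 days


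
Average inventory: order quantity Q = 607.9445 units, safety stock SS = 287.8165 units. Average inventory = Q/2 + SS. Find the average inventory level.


Q/2 = 303.9722
Avg = 303.9722 + 287.8165 = 591.7887

591.7887 units


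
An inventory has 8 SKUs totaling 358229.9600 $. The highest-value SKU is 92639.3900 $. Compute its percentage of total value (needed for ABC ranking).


Top item = 92639.3900
Total = 358229.9600
Percentage = 92639.3900 / 358229.9600 * 100 = 25.8603

25.8603%


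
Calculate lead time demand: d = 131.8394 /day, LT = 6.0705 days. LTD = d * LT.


LTD = 131.8394 * 6.0705 = 800.3311

800.3311 units


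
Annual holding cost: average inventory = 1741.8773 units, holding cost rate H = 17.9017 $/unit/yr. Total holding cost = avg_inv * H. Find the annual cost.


Cost = 1741.8773 * 17.9017 = 31182.5649

31182.5649 $/yr


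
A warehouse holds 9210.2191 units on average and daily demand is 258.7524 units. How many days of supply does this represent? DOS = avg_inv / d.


DOS = 9210.2191 / 258.7524 = 35.5947

35.5947 days


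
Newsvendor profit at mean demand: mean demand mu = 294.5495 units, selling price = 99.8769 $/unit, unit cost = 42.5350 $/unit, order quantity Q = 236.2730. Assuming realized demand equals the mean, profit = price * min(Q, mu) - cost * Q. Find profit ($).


Sales at mu = min(236.2730, 294.5495) = 236.2730
Revenue = 99.8769 * 236.2730 = 23598.2148
Total cost = 42.5350 * 236.2730 = 10049.8721
Profit = 23598.2148 - 10049.8721 = 13548.3427

13548.3427 $


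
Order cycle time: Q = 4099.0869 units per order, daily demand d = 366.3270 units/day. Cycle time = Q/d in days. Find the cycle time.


Cycle = 4099.0869 / 366.3270 = 11.1897

11.1897 days


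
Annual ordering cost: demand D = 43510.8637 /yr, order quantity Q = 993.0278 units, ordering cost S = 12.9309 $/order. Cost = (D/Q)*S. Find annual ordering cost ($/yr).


Number of orders = D/Q = 43.8164
Cost = 43.8164 * 12.9309 = 566.5850

566.5850 $/yr


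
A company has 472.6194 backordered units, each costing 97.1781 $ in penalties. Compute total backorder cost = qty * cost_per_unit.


Total = 472.6194 * 97.1781 = 45928.2553

45928.2553 $


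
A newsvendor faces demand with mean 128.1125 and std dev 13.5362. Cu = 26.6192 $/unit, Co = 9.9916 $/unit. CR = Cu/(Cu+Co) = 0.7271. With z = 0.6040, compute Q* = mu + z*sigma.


CR = Cu/(Cu+Co) = 26.6192/(26.6192+9.9916) = 0.7271
z = 0.6040
Q* = 128.1125 + 0.6040 * 13.5362 = 136.2884

136.2884 units


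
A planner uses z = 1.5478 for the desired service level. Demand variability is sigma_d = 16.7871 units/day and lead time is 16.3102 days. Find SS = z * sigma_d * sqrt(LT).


sqrt(LT) = sqrt(16.3102) = 4.0386
SS = 1.5478 * 16.7871 * 4.0386 = 104.9350

104.9350 units


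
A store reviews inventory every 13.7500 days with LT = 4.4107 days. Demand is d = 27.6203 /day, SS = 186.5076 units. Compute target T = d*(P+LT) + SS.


P + LT = 18.1607
d*(P+LT) = 27.6203 * 18.1607 = 501.6040
T = 501.6040 + 186.5076 = 688.1116

688.1116 units


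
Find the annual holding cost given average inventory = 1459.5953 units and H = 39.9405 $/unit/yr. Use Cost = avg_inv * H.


Cost = 1459.5953 * 39.9405 = 58296.9661

58296.9661 $/yr


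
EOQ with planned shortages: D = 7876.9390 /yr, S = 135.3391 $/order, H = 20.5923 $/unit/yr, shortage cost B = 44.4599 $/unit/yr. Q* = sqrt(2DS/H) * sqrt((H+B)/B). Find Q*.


sqrt(2DS/H) = 321.7755
sqrt((H+B)/B) = 1.2096
Q* = 321.7755 * 1.2096 = 389.2241

389.2241 units


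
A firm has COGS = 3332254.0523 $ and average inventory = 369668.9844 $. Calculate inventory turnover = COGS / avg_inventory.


Turnover = 3332254.0523 / 369668.9844 = 9.0142

9.0142


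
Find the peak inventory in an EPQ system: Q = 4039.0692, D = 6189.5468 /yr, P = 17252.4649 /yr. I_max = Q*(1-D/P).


D/P = 0.3588
1 - D/P = 0.6412
I_max = 4039.0692 * 0.6412 = 2590.0004

2590.0004 units


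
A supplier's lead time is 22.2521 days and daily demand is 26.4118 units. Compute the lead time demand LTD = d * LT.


LTD = 26.4118 * 22.2521 = 587.7180

587.7180 units


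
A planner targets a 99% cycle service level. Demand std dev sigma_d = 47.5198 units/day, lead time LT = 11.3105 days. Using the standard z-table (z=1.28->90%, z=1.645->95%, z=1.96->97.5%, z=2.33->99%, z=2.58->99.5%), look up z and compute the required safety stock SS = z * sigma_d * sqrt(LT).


From the table, SL = 99% corresponds to z = 2.33
sqrt(LT) = sqrt(11.3105) = 3.3631
SS = 2.33 * 47.5198 * 3.3631 = 372.3672

372.3672 units


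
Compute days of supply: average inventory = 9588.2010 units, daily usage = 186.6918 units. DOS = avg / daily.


DOS = 9588.2010 / 186.6918 = 51.3584

51.3584 days


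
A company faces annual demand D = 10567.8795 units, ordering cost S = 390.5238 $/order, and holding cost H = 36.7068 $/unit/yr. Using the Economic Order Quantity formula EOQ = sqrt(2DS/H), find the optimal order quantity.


2*D*S = 2 * 10567.8795 * 390.5238 = 8254016.9206
2*D*S/H = 224863.4291
EOQ = sqrt(224863.4291) = 474.1977

474.1977 units


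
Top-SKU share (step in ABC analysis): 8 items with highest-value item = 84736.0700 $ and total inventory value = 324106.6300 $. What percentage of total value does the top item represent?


Top item = 84736.0700
Total = 324106.6300
Percentage = 84736.0700 / 324106.6300 * 100 = 26.1445

26.1445%


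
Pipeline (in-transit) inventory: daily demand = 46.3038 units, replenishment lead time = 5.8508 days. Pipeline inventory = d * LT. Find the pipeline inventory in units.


Pipeline = 46.3038 * 5.8508 = 270.9143

270.9143 units


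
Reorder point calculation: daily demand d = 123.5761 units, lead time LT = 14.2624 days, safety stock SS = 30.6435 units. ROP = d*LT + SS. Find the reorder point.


d*LT = 123.5761 * 14.2624 = 1762.4918
ROP = 1762.4918 + 30.6435 = 1793.1353

1793.1353 units


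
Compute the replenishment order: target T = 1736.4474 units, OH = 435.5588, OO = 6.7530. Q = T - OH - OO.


Inventory position = OH + OO = 435.5588 + 6.7530 = 442.3118
Q = 1736.4474 - 442.3118 = 1294.1356

1294.1356 units


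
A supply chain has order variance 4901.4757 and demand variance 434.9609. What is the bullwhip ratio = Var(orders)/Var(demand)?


BW = 4901.4757 / 434.9609 = 11.2688

11.2688


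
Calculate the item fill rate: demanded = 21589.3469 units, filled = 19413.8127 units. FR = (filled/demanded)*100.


FR = 19413.8127 / 21589.3469 * 100 = 89.9231

89.9231%


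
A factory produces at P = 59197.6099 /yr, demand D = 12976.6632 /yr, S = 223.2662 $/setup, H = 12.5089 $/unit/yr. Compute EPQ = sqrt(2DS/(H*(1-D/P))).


1 - D/P = 1 - 0.2192 = 0.7808
H*(1-D/P) = 9.7668
2DS = 5794500.5627
EPQ = sqrt(593283.4379) = 770.2489

770.2489 units


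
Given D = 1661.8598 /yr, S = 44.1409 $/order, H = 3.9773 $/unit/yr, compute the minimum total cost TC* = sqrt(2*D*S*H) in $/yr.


2*D*S*H = 583517.5361
TC* = sqrt(583517.5361) = 763.8832

763.8832 $/yr


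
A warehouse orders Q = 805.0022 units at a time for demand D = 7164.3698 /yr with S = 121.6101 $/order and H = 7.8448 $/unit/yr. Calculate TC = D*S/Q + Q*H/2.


Ordering cost = D*S/Q = 1082.3073
Holding cost = Q*H/2 = 3157.5406
TC = 1082.3073 + 3157.5406 = 4239.8479

4239.8479 $/yr


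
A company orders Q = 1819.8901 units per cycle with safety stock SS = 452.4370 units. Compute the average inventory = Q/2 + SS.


Q/2 = 909.9451
Avg = 909.9451 + 452.4370 = 1362.3821

1362.3821 units


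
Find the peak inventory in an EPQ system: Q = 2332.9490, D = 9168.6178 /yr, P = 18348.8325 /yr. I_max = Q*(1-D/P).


D/P = 0.4997
1 - D/P = 0.5003
I_max = 2332.9490 * 0.5003 = 1167.2117

1167.2117 units


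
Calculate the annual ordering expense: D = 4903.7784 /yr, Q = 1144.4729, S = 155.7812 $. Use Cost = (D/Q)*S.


Number of orders = D/Q = 4.2847
Cost = 4.2847 * 155.7812 = 667.4832

667.4832 $/yr


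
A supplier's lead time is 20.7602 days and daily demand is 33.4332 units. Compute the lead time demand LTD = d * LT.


LTD = 33.4332 * 20.7602 = 694.0799

694.0799 units


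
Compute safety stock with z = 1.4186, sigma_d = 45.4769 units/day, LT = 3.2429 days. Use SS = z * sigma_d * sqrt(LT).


sqrt(LT) = sqrt(3.2429) = 1.8008
SS = 1.4186 * 45.4769 * 1.8008 = 116.1763

116.1763 units


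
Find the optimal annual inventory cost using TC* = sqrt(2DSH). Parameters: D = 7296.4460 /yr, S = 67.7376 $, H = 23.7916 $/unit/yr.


2*D*S*H = 23517698.7563
TC* = sqrt(23517698.7563) = 4849.5050

4849.5050 $/yr


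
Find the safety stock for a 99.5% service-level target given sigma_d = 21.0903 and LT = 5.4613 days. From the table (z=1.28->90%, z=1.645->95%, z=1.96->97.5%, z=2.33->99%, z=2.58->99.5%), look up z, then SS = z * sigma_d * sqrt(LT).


From the table, SL = 99.5% corresponds to z = 2.58
sqrt(LT) = sqrt(5.4613) = 2.3369
SS = 2.58 * 21.0903 * 2.3369 = 127.1600

127.1600 units


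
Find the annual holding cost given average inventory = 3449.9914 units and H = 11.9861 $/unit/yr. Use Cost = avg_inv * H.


Cost = 3449.9914 * 11.9861 = 41351.9419

41351.9419 $/yr


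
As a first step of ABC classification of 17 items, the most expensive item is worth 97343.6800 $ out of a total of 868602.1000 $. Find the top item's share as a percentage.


Top item = 97343.6800
Total = 868602.1000
Percentage = 97343.6800 / 868602.1000 * 100 = 11.2069

11.2069%


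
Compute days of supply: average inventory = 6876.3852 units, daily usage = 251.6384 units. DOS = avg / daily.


DOS = 6876.3852 / 251.6384 = 27.3265

27.3265 days


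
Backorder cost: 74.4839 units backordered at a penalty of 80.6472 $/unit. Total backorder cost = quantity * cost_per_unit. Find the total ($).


Total = 74.4839 * 80.6472 = 6006.9180

6006.9180 $


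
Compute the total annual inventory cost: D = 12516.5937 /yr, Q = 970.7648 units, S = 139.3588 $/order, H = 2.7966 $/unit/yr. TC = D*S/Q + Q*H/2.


Ordering cost = D*S/Q = 1796.8281
Holding cost = Q*H/2 = 1357.4204
TC = 1796.8281 + 1357.4204 = 3154.2485

3154.2485 $/yr


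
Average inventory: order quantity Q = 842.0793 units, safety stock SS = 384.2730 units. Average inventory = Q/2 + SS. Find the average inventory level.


Q/2 = 421.0396
Avg = 421.0396 + 384.2730 = 805.3127

805.3127 units


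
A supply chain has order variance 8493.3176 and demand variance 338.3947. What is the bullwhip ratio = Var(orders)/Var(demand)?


BW = 8493.3176 / 338.3947 = 25.0988

25.0988


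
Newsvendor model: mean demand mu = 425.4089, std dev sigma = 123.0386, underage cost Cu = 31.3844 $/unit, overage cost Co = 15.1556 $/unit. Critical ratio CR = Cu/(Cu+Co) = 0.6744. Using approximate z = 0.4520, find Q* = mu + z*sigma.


CR = Cu/(Cu+Co) = 31.3844/(31.3844+15.1556) = 0.6744
z = 0.4520
Q* = 425.4089 + 0.4520 * 123.0386 = 481.0223

481.0223 units


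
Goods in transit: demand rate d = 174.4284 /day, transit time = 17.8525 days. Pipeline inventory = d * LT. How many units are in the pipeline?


Pipeline = 174.4284 * 17.8525 = 3113.9830

3113.9830 units


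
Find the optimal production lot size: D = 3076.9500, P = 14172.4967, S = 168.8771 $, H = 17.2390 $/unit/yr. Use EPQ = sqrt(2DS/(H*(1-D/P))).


1 - D/P = 1 - 0.2171 = 0.7829
H*(1-D/P) = 13.4963
2DS = 1039252.7857
EPQ = sqrt(77002.8477) = 277.4939

277.4939 units


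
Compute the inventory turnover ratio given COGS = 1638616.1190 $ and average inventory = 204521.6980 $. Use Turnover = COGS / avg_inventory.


Turnover = 1638616.1190 / 204521.6980 = 8.0119

8.0119


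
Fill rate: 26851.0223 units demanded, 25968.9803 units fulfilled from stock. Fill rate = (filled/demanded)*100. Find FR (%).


FR = 25968.9803 / 26851.0223 * 100 = 96.7151

96.7151%


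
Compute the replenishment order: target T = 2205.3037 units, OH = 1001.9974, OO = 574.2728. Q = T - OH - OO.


Inventory position = OH + OO = 1001.9974 + 574.2728 = 1576.2702
Q = 2205.3037 - 1576.2702 = 629.0335

629.0335 units


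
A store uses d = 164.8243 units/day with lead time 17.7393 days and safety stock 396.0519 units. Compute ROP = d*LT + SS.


d*LT = 164.8243 * 17.7393 = 2923.8677
ROP = 2923.8677 + 396.0519 = 3319.9196

3319.9196 units


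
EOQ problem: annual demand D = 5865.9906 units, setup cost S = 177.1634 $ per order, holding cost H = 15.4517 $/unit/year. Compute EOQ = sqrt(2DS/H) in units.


2*D*S = 2 * 5865.9906 * 177.1634 = 2078477.6781
2*D*S/H = 134514.4986
EOQ = sqrt(134514.4986) = 366.7622

366.7622 units


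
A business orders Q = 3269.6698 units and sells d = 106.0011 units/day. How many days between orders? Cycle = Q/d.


Cycle = 3269.6698 / 106.0011 = 30.8456

30.8456 days


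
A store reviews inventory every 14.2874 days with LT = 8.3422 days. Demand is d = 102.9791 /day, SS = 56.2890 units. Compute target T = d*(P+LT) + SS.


P + LT = 22.6296
d*(P+LT) = 102.9791 * 22.6296 = 2330.3758
T = 2330.3758 + 56.2890 = 2386.6648

2386.6648 units


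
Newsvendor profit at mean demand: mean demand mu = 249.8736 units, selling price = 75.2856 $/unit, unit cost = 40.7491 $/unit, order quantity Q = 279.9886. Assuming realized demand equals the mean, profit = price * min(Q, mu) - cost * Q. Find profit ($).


Sales at mu = min(279.9886, 249.8736) = 249.8736
Revenue = 75.2856 * 249.8736 = 18811.8839
Total cost = 40.7491 * 279.9886 = 11409.2835
Profit = 18811.8839 - 11409.2835 = 7402.6004

7402.6004 $


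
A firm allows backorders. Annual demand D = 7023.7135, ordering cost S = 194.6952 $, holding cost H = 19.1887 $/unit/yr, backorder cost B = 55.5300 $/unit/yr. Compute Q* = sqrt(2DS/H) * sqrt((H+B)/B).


sqrt(2DS/H) = 377.5315
sqrt((H+B)/B) = 1.1600
Q* = 377.5315 * 1.1600 = 437.9294

437.9294 units


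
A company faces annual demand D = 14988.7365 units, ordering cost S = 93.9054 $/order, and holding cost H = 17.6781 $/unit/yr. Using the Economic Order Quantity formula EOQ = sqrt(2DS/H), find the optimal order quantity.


2*D*S = 2 * 14988.7365 * 93.9054 = 2815046.5931
2*D*S/H = 159239.2052
EOQ = sqrt(159239.2052) = 399.0479

399.0479 units


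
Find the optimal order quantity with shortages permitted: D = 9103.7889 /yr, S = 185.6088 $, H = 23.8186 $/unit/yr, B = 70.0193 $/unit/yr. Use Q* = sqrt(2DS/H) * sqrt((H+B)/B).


sqrt(2DS/H) = 376.6754
sqrt((H+B)/B) = 1.1577
Q* = 376.6754 * 1.1577 = 436.0613

436.0613 units


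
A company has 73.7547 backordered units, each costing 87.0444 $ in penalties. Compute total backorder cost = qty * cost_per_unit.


Total = 73.7547 * 87.0444 = 6419.9336

6419.9336 $


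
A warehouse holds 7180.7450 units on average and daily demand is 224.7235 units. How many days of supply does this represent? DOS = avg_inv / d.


DOS = 7180.7450 / 224.7235 = 31.9537

31.9537 days


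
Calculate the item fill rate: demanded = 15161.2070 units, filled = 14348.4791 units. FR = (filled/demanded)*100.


FR = 14348.4791 / 15161.2070 * 100 = 94.6394

94.6394%


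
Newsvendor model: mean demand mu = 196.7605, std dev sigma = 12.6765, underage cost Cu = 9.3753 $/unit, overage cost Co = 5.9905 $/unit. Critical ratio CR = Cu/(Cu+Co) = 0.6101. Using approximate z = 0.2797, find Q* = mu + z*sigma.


CR = Cu/(Cu+Co) = 9.3753/(9.3753+5.9905) = 0.6101
z = 0.2797
Q* = 196.7605 + 0.2797 * 12.6765 = 200.3061

200.3061 units


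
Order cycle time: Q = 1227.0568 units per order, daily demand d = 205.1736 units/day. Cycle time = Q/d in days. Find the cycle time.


Cycle = 1227.0568 / 205.1736 = 5.9806

5.9806 days


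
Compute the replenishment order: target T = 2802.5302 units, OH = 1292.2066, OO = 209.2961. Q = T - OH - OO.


Inventory position = OH + OO = 1292.2066 + 209.2961 = 1501.5027
Q = 2802.5302 - 1501.5027 = 1301.0275

1301.0275 units


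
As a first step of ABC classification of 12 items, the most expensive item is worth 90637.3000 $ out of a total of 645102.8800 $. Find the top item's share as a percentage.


Top item = 90637.3000
Total = 645102.8800
Percentage = 90637.3000 / 645102.8800 * 100 = 14.0501

14.0501%


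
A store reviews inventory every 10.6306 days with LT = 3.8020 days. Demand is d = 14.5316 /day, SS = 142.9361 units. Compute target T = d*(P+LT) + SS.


P + LT = 14.4326
d*(P+LT) = 14.5316 * 14.4326 = 209.7288
T = 209.7288 + 142.9361 = 352.6649

352.6649 units


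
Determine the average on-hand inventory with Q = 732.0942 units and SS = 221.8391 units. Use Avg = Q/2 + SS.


Q/2 = 366.0471
Avg = 366.0471 + 221.8391 = 587.8862

587.8862 units


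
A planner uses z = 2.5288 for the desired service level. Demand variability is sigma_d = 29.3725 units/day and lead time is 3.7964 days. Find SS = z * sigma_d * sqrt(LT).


sqrt(LT) = sqrt(3.7964) = 1.9484
SS = 2.5288 * 29.3725 * 1.9484 = 144.7243

144.7243 units


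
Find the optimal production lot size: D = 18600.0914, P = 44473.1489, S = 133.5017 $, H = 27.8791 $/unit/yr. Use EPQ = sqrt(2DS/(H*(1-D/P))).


1 - D/P = 1 - 0.4182 = 0.5818
H*(1-D/P) = 16.2192
2DS = 4966287.6441
EPQ = sqrt(306198.6328) = 553.3522

553.3522 units


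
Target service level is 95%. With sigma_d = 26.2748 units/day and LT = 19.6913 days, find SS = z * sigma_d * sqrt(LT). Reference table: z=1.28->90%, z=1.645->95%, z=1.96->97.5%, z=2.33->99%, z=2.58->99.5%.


From the table, SL = 95% corresponds to z = 1.645
sqrt(LT) = sqrt(19.6913) = 4.4375
SS = 1.645 * 26.2748 * 4.4375 = 191.7973

191.7973 units


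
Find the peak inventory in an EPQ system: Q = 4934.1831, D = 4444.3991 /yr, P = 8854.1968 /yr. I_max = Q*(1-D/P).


D/P = 0.5020
1 - D/P = 0.4980
I_max = 4934.1831 * 0.4980 = 2457.4504

2457.4504 units


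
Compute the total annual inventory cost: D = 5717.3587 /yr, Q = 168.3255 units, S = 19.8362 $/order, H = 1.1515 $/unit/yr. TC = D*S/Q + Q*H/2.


Ordering cost = D*S/Q = 673.7581
Holding cost = Q*H/2 = 96.9134
TC = 673.7581 + 96.9134 = 770.6715

770.6715 $/yr


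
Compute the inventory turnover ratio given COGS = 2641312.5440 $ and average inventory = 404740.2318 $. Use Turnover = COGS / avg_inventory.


Turnover = 2641312.5440 / 404740.2318 = 6.5259

6.5259


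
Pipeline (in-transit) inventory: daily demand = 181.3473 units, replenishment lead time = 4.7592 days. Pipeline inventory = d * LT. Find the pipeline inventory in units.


Pipeline = 181.3473 * 4.7592 = 863.0681

863.0681 units


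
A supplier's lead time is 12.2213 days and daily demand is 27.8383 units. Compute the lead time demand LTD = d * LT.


LTD = 27.8383 * 12.2213 = 340.2202

340.2202 units


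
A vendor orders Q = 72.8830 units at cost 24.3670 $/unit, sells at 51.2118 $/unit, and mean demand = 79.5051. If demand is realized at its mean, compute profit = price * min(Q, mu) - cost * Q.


Sales at mu = min(72.8830, 79.5051) = 72.8830
Revenue = 51.2118 * 72.8830 = 3732.4696
Total cost = 24.3670 * 72.8830 = 1775.9401
Profit = 3732.4696 - 1775.9401 = 1956.5296

1956.5296 $


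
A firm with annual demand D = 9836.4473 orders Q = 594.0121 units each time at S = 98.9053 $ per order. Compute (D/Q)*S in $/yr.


Number of orders = D/Q = 16.5593
Cost = 16.5593 * 98.9053 = 1637.8063

1637.8063 $/yr


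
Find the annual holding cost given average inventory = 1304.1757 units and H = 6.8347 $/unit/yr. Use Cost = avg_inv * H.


Cost = 1304.1757 * 6.8347 = 8913.6497

8913.6497 $/yr


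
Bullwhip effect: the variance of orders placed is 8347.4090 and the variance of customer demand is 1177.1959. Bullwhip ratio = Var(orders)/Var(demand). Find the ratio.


BW = 8347.4090 / 1177.1959 = 7.0909

7.0909


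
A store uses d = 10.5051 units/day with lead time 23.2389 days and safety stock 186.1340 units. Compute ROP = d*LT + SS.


d*LT = 10.5051 * 23.2389 = 244.1270
ROP = 244.1270 + 186.1340 = 430.2610

430.2610 units


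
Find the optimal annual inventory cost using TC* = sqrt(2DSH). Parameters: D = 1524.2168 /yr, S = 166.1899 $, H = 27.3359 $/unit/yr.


2*D*S*H = 13848882.9090
TC* = sqrt(13848882.9090) = 3721.4087

3721.4087 $/yr


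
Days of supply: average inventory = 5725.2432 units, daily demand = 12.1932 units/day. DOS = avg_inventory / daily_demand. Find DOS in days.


DOS = 5725.2432 / 12.1932 = 469.5439

469.5439 days


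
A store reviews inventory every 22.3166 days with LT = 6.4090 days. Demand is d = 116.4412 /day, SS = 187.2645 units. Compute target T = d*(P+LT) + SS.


P + LT = 28.7256
d*(P+LT) = 116.4412 * 28.7256 = 3344.8433
T = 3344.8433 + 187.2645 = 3532.1078

3532.1078 units


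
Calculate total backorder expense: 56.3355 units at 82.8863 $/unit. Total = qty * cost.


Total = 56.3355 * 82.8863 = 4669.4412

4669.4412 $


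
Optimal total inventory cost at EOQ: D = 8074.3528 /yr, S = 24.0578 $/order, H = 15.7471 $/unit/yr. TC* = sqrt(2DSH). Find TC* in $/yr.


2*D*S*H = 6117785.0342
TC* = sqrt(6117785.0342) = 2473.4157

2473.4157 $/yr


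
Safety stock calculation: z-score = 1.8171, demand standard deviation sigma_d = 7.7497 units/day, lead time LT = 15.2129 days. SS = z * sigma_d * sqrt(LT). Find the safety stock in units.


sqrt(LT) = sqrt(15.2129) = 3.9004
SS = 1.8171 * 7.7497 * 3.9004 = 54.9250

54.9250 units


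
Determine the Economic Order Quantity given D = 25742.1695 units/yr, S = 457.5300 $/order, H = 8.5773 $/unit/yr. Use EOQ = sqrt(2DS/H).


2*D*S = 2 * 25742.1695 * 457.5300 = 23555629.6227
2*D*S/H = 2746275.5905
EOQ = sqrt(2746275.5905) = 1657.1891

1657.1891 units


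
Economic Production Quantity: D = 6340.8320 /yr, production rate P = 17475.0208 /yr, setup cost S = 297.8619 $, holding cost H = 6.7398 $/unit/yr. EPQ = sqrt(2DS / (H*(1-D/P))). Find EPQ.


1 - D/P = 1 - 0.3629 = 0.6371
H*(1-D/P) = 4.2943
2DS = 3777384.5342
EPQ = sqrt(879636.6353) = 937.8895

937.8895 units


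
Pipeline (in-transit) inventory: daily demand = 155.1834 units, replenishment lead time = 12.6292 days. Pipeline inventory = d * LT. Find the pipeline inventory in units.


Pipeline = 155.1834 * 12.6292 = 1959.8422

1959.8422 units


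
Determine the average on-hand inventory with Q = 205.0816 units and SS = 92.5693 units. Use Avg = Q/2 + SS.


Q/2 = 102.5408
Avg = 102.5408 + 92.5693 = 195.1101

195.1101 units


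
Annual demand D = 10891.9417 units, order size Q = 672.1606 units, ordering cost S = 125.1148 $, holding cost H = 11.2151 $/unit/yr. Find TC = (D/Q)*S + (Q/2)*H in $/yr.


Ordering cost = D*S/Q = 2027.4070
Holding cost = Q*H/2 = 3769.1742
TC = 2027.4070 + 3769.1742 = 5796.5812

5796.5812 $/yr


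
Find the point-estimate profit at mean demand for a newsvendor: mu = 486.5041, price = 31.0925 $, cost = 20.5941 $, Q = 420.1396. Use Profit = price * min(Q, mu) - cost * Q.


Sales at mu = min(420.1396, 486.5041) = 420.1396
Revenue = 31.0925 * 420.1396 = 13063.1905
Total cost = 20.5941 * 420.1396 = 8652.3969
Profit = 13063.1905 - 8652.3969 = 4410.7936

4410.7936 $


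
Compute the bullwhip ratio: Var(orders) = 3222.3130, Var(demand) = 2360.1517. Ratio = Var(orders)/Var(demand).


BW = 3222.3130 / 2360.1517 = 1.3653

1.3653


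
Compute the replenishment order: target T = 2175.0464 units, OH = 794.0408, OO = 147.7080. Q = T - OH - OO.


Inventory position = OH + OO = 794.0408 + 147.7080 = 941.7488
Q = 2175.0464 - 941.7488 = 1233.2976

1233.2976 units


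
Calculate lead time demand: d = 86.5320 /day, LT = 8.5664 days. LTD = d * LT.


LTD = 86.5320 * 8.5664 = 741.2677

741.2677 units


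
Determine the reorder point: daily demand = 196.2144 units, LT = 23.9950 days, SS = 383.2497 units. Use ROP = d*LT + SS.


d*LT = 196.2144 * 23.9950 = 4708.1645
ROP = 4708.1645 + 383.2497 = 5091.4142

5091.4142 units


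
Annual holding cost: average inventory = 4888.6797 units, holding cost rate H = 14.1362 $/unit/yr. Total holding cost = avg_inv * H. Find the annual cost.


Cost = 4888.6797 * 14.1362 = 69107.3540

69107.3540 $/yr


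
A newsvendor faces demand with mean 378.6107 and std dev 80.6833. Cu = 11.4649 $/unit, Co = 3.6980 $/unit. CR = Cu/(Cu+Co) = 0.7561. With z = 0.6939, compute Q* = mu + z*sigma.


CR = Cu/(Cu+Co) = 11.4649/(11.4649+3.6980) = 0.7561
z = 0.6939
Q* = 378.6107 + 0.6939 * 80.6833 = 434.5968

434.5968 units


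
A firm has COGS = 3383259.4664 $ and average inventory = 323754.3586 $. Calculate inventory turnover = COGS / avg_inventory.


Turnover = 3383259.4664 / 323754.3586 = 10.4501

10.4501


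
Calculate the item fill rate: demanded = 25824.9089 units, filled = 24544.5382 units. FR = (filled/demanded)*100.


FR = 24544.5382 / 25824.9089 * 100 = 95.0421

95.0421%


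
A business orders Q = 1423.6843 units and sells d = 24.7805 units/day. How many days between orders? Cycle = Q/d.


Cycle = 1423.6843 / 24.7805 = 57.4518

57.4518 days


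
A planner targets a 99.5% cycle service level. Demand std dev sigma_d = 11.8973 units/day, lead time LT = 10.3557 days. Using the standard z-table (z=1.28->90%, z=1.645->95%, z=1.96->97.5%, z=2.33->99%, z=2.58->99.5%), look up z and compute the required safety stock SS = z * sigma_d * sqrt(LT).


From the table, SL = 99.5% corresponds to z = 2.58
sqrt(LT) = sqrt(10.3557) = 3.2180
SS = 2.58 * 11.8973 * 3.2180 = 98.7775

98.7775 units


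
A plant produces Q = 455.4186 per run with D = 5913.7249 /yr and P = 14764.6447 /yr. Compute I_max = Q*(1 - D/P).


D/P = 0.4005
1 - D/P = 0.5995
I_max = 455.4186 * 0.5995 = 273.0085

273.0085 units


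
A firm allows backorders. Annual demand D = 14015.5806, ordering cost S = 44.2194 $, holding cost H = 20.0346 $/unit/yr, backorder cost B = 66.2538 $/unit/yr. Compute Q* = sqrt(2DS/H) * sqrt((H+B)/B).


sqrt(2DS/H) = 248.7348
sqrt((H+B)/B) = 1.1412
Q* = 248.7348 * 1.1412 = 283.8621

283.8621 units


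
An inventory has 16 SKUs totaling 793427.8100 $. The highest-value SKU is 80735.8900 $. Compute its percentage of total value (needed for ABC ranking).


Top item = 80735.8900
Total = 793427.8100
Percentage = 80735.8900 / 793427.8100 * 100 = 10.1756

10.1756%


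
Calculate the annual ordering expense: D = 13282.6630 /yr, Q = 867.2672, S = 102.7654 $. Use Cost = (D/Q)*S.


Number of orders = D/Q = 15.3155
Cost = 15.3155 * 102.7654 = 1573.9073

1573.9073 $/yr


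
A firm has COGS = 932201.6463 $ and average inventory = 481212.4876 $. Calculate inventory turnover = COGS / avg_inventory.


Turnover = 932201.6463 / 481212.4876 = 1.9372

1.9372


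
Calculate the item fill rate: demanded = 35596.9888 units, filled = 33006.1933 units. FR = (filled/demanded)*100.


FR = 33006.1933 / 35596.9888 * 100 = 92.7219

92.7219%


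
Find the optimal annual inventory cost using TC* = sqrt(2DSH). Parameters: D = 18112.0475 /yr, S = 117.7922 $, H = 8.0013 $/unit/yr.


2*D*S*H = 34140873.7351
TC* = sqrt(34140873.7351) = 5843.0192

5843.0192 $/yr


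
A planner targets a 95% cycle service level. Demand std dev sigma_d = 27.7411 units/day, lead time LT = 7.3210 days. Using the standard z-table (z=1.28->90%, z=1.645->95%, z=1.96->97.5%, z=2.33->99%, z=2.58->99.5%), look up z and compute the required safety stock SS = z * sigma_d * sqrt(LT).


From the table, SL = 95% corresponds to z = 1.645
sqrt(LT) = sqrt(7.3210) = 2.7057
SS = 1.645 * 27.7411 * 2.7057 = 123.4738

123.4738 units


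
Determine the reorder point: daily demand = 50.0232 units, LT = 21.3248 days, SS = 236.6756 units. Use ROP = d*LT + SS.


d*LT = 50.0232 * 21.3248 = 1066.7347
ROP = 1066.7347 + 236.6756 = 1303.4103

1303.4103 units


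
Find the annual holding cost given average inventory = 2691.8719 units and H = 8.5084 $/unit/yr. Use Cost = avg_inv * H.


Cost = 2691.8719 * 8.5084 = 22903.5229

22903.5229 $/yr


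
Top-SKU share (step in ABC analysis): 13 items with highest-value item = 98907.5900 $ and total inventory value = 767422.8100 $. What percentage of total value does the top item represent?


Top item = 98907.5900
Total = 767422.8100
Percentage = 98907.5900 / 767422.8100 * 100 = 12.8883

12.8883%


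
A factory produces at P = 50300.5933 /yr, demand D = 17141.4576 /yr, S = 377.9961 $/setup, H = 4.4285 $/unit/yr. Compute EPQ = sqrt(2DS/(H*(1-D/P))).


1 - D/P = 1 - 0.3408 = 0.6592
H*(1-D/P) = 2.9194
2DS = 12958808.2422
EPQ = sqrt(4438930.2409) = 2106.8769

2106.8769 units


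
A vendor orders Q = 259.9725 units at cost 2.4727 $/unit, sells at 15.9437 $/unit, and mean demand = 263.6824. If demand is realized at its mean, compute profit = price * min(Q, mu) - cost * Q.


Sales at mu = min(259.9725, 263.6824) = 259.9725
Revenue = 15.9437 * 259.9725 = 4144.9235
Total cost = 2.4727 * 259.9725 = 642.8340
Profit = 4144.9235 - 642.8340 = 3502.0895

3502.0895 $


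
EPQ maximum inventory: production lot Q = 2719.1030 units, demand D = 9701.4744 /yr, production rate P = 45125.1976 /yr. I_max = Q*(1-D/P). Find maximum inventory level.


D/P = 0.2150
1 - D/P = 0.7850
I_max = 2719.1030 * 0.7850 = 2134.5226

2134.5226 units


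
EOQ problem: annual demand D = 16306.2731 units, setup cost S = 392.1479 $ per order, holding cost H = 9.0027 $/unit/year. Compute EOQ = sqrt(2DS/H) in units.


2*D*S = 2 * 16306.2731 * 392.1479 = 12788941.5060
2*D*S/H = 1420567.3305
EOQ = sqrt(1420567.3305) = 1191.8756

1191.8756 units


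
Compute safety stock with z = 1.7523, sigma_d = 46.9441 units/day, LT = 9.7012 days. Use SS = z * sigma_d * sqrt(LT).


sqrt(LT) = sqrt(9.7012) = 3.1147
SS = 1.7523 * 46.9441 * 3.1147 = 256.2136

256.2136 units


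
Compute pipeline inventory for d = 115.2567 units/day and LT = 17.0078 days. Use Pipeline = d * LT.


Pipeline = 115.2567 * 17.0078 = 1960.2629

1960.2629 units


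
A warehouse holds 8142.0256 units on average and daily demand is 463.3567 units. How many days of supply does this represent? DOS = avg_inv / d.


DOS = 8142.0256 / 463.3567 = 17.5718

17.5718 days


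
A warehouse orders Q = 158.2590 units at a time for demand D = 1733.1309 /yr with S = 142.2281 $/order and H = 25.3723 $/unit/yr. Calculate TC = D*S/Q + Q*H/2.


Ordering cost = D*S/Q = 1557.5728
Holding cost = Q*H/2 = 2007.6974
TC = 1557.5728 + 2007.6974 = 3565.2702

3565.2702 $/yr


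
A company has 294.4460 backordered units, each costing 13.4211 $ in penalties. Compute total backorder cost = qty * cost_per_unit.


Total = 294.4460 * 13.4211 = 3951.7892

3951.7892 $


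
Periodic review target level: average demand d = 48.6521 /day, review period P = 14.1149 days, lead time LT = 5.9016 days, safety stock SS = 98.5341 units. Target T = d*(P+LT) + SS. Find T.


P + LT = 20.0165
d*(P+LT) = 48.6521 * 20.0165 = 973.8448
T = 973.8448 + 98.5341 = 1072.3789

1072.3789 units


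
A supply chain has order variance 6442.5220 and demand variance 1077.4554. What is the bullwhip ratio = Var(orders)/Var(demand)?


BW = 6442.5220 / 1077.4554 = 5.9794

5.9794


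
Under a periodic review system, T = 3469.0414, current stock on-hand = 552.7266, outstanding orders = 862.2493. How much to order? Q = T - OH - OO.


Inventory position = OH + OO = 552.7266 + 862.2493 = 1414.9759
Q = 3469.0414 - 1414.9759 = 2054.0655

2054.0655 units


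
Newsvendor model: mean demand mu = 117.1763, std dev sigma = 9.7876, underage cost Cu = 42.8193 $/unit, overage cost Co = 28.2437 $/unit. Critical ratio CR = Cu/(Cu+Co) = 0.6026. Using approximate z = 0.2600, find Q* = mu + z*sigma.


CR = Cu/(Cu+Co) = 42.8193/(42.8193+28.2437) = 0.6026
z = 0.2600
Q* = 117.1763 + 0.2600 * 9.7876 = 119.7211

119.7211 units


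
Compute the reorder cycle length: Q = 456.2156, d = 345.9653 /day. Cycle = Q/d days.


Cycle = 456.2156 / 345.9653 = 1.3187

1.3187 days


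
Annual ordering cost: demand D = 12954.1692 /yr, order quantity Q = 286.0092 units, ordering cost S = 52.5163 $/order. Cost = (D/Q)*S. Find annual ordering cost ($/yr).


Number of orders = D/Q = 45.2928
Cost = 45.2928 * 52.5163 = 2378.6124

2378.6124 $/yr
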